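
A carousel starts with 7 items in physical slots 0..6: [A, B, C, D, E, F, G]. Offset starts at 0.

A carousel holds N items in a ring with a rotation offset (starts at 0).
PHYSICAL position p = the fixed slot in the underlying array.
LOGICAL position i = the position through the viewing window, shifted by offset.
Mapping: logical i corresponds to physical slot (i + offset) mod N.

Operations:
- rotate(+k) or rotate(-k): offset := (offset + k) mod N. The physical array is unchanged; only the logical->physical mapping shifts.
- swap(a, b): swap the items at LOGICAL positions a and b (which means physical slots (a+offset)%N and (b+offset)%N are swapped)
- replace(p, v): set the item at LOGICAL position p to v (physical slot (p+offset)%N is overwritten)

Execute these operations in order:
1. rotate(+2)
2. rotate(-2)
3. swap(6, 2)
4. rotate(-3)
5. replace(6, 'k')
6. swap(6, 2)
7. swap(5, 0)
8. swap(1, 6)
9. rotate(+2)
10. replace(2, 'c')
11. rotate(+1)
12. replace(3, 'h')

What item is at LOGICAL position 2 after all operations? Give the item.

After op 1 (rotate(+2)): offset=2, physical=[A,B,C,D,E,F,G], logical=[C,D,E,F,G,A,B]
After op 2 (rotate(-2)): offset=0, physical=[A,B,C,D,E,F,G], logical=[A,B,C,D,E,F,G]
After op 3 (swap(6, 2)): offset=0, physical=[A,B,G,D,E,F,C], logical=[A,B,G,D,E,F,C]
After op 4 (rotate(-3)): offset=4, physical=[A,B,G,D,E,F,C], logical=[E,F,C,A,B,G,D]
After op 5 (replace(6, 'k')): offset=4, physical=[A,B,G,k,E,F,C], logical=[E,F,C,A,B,G,k]
After op 6 (swap(6, 2)): offset=4, physical=[A,B,G,C,E,F,k], logical=[E,F,k,A,B,G,C]
After op 7 (swap(5, 0)): offset=4, physical=[A,B,E,C,G,F,k], logical=[G,F,k,A,B,E,C]
After op 8 (swap(1, 6)): offset=4, physical=[A,B,E,F,G,C,k], logical=[G,C,k,A,B,E,F]
After op 9 (rotate(+2)): offset=6, physical=[A,B,E,F,G,C,k], logical=[k,A,B,E,F,G,C]
After op 10 (replace(2, 'c')): offset=6, physical=[A,c,E,F,G,C,k], logical=[k,A,c,E,F,G,C]
After op 11 (rotate(+1)): offset=0, physical=[A,c,E,F,G,C,k], logical=[A,c,E,F,G,C,k]
After op 12 (replace(3, 'h')): offset=0, physical=[A,c,E,h,G,C,k], logical=[A,c,E,h,G,C,k]

Answer: E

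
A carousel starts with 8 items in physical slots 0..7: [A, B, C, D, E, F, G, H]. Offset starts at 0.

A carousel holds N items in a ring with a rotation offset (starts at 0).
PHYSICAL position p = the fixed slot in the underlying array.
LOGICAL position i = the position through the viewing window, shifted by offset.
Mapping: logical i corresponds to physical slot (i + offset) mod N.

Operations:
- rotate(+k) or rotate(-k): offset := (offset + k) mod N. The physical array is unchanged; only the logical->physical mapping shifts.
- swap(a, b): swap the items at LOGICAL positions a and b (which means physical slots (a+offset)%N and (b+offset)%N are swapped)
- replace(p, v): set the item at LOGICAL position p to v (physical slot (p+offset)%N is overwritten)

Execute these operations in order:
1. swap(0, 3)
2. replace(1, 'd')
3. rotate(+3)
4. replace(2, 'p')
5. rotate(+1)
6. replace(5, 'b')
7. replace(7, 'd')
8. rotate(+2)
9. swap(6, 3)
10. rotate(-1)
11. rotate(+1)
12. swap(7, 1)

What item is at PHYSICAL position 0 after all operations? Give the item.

After op 1 (swap(0, 3)): offset=0, physical=[D,B,C,A,E,F,G,H], logical=[D,B,C,A,E,F,G,H]
After op 2 (replace(1, 'd')): offset=0, physical=[D,d,C,A,E,F,G,H], logical=[D,d,C,A,E,F,G,H]
After op 3 (rotate(+3)): offset=3, physical=[D,d,C,A,E,F,G,H], logical=[A,E,F,G,H,D,d,C]
After op 4 (replace(2, 'p')): offset=3, physical=[D,d,C,A,E,p,G,H], logical=[A,E,p,G,H,D,d,C]
After op 5 (rotate(+1)): offset=4, physical=[D,d,C,A,E,p,G,H], logical=[E,p,G,H,D,d,C,A]
After op 6 (replace(5, 'b')): offset=4, physical=[D,b,C,A,E,p,G,H], logical=[E,p,G,H,D,b,C,A]
After op 7 (replace(7, 'd')): offset=4, physical=[D,b,C,d,E,p,G,H], logical=[E,p,G,H,D,b,C,d]
After op 8 (rotate(+2)): offset=6, physical=[D,b,C,d,E,p,G,H], logical=[G,H,D,b,C,d,E,p]
After op 9 (swap(6, 3)): offset=6, physical=[D,E,C,d,b,p,G,H], logical=[G,H,D,E,C,d,b,p]
After op 10 (rotate(-1)): offset=5, physical=[D,E,C,d,b,p,G,H], logical=[p,G,H,D,E,C,d,b]
After op 11 (rotate(+1)): offset=6, physical=[D,E,C,d,b,p,G,H], logical=[G,H,D,E,C,d,b,p]
After op 12 (swap(7, 1)): offset=6, physical=[D,E,C,d,b,H,G,p], logical=[G,p,D,E,C,d,b,H]

Answer: D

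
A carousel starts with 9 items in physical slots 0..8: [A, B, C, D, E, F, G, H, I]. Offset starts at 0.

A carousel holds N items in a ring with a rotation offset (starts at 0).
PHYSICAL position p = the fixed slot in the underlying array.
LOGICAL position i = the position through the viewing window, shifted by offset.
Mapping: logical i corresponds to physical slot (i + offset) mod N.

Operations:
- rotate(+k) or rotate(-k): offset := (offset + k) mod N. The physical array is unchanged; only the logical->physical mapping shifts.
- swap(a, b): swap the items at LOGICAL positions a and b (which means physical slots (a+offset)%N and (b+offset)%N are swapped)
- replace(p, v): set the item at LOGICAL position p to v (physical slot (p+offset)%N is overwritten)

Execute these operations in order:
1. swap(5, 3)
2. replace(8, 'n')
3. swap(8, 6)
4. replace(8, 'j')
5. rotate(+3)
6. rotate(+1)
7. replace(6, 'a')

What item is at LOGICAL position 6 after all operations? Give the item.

After op 1 (swap(5, 3)): offset=0, physical=[A,B,C,F,E,D,G,H,I], logical=[A,B,C,F,E,D,G,H,I]
After op 2 (replace(8, 'n')): offset=0, physical=[A,B,C,F,E,D,G,H,n], logical=[A,B,C,F,E,D,G,H,n]
After op 3 (swap(8, 6)): offset=0, physical=[A,B,C,F,E,D,n,H,G], logical=[A,B,C,F,E,D,n,H,G]
After op 4 (replace(8, 'j')): offset=0, physical=[A,B,C,F,E,D,n,H,j], logical=[A,B,C,F,E,D,n,H,j]
After op 5 (rotate(+3)): offset=3, physical=[A,B,C,F,E,D,n,H,j], logical=[F,E,D,n,H,j,A,B,C]
After op 6 (rotate(+1)): offset=4, physical=[A,B,C,F,E,D,n,H,j], logical=[E,D,n,H,j,A,B,C,F]
After op 7 (replace(6, 'a')): offset=4, physical=[A,a,C,F,E,D,n,H,j], logical=[E,D,n,H,j,A,a,C,F]

Answer: a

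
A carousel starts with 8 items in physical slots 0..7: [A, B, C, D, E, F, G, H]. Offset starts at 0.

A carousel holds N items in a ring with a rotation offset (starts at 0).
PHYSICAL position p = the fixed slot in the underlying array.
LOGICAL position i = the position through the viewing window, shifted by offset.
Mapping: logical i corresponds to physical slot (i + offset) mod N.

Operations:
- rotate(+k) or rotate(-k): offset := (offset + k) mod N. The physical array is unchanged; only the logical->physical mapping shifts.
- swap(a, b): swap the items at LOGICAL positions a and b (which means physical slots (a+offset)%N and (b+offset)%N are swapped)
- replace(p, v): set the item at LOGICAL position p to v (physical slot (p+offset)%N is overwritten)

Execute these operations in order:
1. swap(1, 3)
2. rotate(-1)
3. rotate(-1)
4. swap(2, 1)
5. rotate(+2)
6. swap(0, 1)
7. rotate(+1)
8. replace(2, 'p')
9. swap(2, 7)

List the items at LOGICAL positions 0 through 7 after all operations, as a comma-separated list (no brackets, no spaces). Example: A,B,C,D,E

Answer: H,C,D,E,F,G,A,p

Derivation:
After op 1 (swap(1, 3)): offset=0, physical=[A,D,C,B,E,F,G,H], logical=[A,D,C,B,E,F,G,H]
After op 2 (rotate(-1)): offset=7, physical=[A,D,C,B,E,F,G,H], logical=[H,A,D,C,B,E,F,G]
After op 3 (rotate(-1)): offset=6, physical=[A,D,C,B,E,F,G,H], logical=[G,H,A,D,C,B,E,F]
After op 4 (swap(2, 1)): offset=6, physical=[H,D,C,B,E,F,G,A], logical=[G,A,H,D,C,B,E,F]
After op 5 (rotate(+2)): offset=0, physical=[H,D,C,B,E,F,G,A], logical=[H,D,C,B,E,F,G,A]
After op 6 (swap(0, 1)): offset=0, physical=[D,H,C,B,E,F,G,A], logical=[D,H,C,B,E,F,G,A]
After op 7 (rotate(+1)): offset=1, physical=[D,H,C,B,E,F,G,A], logical=[H,C,B,E,F,G,A,D]
After op 8 (replace(2, 'p')): offset=1, physical=[D,H,C,p,E,F,G,A], logical=[H,C,p,E,F,G,A,D]
After op 9 (swap(2, 7)): offset=1, physical=[p,H,C,D,E,F,G,A], logical=[H,C,D,E,F,G,A,p]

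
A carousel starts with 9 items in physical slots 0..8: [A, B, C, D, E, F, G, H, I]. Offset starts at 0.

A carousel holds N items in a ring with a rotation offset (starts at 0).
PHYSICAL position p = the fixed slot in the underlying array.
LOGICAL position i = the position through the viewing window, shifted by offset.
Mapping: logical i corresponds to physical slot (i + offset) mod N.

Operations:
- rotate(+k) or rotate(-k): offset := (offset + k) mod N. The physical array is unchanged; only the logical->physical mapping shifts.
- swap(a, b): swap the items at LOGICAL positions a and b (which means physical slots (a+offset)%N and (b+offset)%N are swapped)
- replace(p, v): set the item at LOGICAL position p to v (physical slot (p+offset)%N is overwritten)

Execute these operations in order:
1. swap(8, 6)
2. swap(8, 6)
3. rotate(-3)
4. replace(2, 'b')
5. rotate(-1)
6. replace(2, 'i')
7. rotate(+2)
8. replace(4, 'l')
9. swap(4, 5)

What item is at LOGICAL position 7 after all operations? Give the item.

After op 1 (swap(8, 6)): offset=0, physical=[A,B,C,D,E,F,I,H,G], logical=[A,B,C,D,E,F,I,H,G]
After op 2 (swap(8, 6)): offset=0, physical=[A,B,C,D,E,F,G,H,I], logical=[A,B,C,D,E,F,G,H,I]
After op 3 (rotate(-3)): offset=6, physical=[A,B,C,D,E,F,G,H,I], logical=[G,H,I,A,B,C,D,E,F]
After op 4 (replace(2, 'b')): offset=6, physical=[A,B,C,D,E,F,G,H,b], logical=[G,H,b,A,B,C,D,E,F]
After op 5 (rotate(-1)): offset=5, physical=[A,B,C,D,E,F,G,H,b], logical=[F,G,H,b,A,B,C,D,E]
After op 6 (replace(2, 'i')): offset=5, physical=[A,B,C,D,E,F,G,i,b], logical=[F,G,i,b,A,B,C,D,E]
After op 7 (rotate(+2)): offset=7, physical=[A,B,C,D,E,F,G,i,b], logical=[i,b,A,B,C,D,E,F,G]
After op 8 (replace(4, 'l')): offset=7, physical=[A,B,l,D,E,F,G,i,b], logical=[i,b,A,B,l,D,E,F,G]
After op 9 (swap(4, 5)): offset=7, physical=[A,B,D,l,E,F,G,i,b], logical=[i,b,A,B,D,l,E,F,G]

Answer: F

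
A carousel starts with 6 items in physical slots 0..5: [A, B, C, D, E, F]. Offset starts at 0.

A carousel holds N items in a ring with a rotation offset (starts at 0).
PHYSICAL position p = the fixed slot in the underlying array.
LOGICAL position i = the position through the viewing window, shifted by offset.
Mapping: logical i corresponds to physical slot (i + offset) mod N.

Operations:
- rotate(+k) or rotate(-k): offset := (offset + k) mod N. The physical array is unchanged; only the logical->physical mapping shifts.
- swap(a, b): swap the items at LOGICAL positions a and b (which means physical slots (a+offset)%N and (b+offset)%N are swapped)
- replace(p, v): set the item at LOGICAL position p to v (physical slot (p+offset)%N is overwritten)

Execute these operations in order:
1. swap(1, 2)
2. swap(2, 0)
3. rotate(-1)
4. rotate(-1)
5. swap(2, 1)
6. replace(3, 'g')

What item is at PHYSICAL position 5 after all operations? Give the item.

Answer: B

Derivation:
After op 1 (swap(1, 2)): offset=0, physical=[A,C,B,D,E,F], logical=[A,C,B,D,E,F]
After op 2 (swap(2, 0)): offset=0, physical=[B,C,A,D,E,F], logical=[B,C,A,D,E,F]
After op 3 (rotate(-1)): offset=5, physical=[B,C,A,D,E,F], logical=[F,B,C,A,D,E]
After op 4 (rotate(-1)): offset=4, physical=[B,C,A,D,E,F], logical=[E,F,B,C,A,D]
After op 5 (swap(2, 1)): offset=4, physical=[F,C,A,D,E,B], logical=[E,B,F,C,A,D]
After op 6 (replace(3, 'g')): offset=4, physical=[F,g,A,D,E,B], logical=[E,B,F,g,A,D]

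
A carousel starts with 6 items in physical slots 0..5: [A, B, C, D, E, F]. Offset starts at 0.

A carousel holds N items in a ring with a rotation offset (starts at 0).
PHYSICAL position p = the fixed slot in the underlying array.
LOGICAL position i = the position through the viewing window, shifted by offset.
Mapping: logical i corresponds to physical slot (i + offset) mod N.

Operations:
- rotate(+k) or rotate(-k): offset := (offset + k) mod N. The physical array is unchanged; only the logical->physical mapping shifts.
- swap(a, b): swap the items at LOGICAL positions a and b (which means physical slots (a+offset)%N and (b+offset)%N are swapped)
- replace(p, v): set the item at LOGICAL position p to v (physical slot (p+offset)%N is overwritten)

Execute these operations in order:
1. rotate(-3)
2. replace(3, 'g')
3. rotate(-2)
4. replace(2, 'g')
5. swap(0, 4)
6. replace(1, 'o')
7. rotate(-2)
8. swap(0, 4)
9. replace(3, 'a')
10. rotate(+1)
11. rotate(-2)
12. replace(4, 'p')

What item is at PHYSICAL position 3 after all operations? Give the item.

Answer: B

Derivation:
After op 1 (rotate(-3)): offset=3, physical=[A,B,C,D,E,F], logical=[D,E,F,A,B,C]
After op 2 (replace(3, 'g')): offset=3, physical=[g,B,C,D,E,F], logical=[D,E,F,g,B,C]
After op 3 (rotate(-2)): offset=1, physical=[g,B,C,D,E,F], logical=[B,C,D,E,F,g]
After op 4 (replace(2, 'g')): offset=1, physical=[g,B,C,g,E,F], logical=[B,C,g,E,F,g]
After op 5 (swap(0, 4)): offset=1, physical=[g,F,C,g,E,B], logical=[F,C,g,E,B,g]
After op 6 (replace(1, 'o')): offset=1, physical=[g,F,o,g,E,B], logical=[F,o,g,E,B,g]
After op 7 (rotate(-2)): offset=5, physical=[g,F,o,g,E,B], logical=[B,g,F,o,g,E]
After op 8 (swap(0, 4)): offset=5, physical=[g,F,o,B,E,g], logical=[g,g,F,o,B,E]
After op 9 (replace(3, 'a')): offset=5, physical=[g,F,a,B,E,g], logical=[g,g,F,a,B,E]
After op 10 (rotate(+1)): offset=0, physical=[g,F,a,B,E,g], logical=[g,F,a,B,E,g]
After op 11 (rotate(-2)): offset=4, physical=[g,F,a,B,E,g], logical=[E,g,g,F,a,B]
After op 12 (replace(4, 'p')): offset=4, physical=[g,F,p,B,E,g], logical=[E,g,g,F,p,B]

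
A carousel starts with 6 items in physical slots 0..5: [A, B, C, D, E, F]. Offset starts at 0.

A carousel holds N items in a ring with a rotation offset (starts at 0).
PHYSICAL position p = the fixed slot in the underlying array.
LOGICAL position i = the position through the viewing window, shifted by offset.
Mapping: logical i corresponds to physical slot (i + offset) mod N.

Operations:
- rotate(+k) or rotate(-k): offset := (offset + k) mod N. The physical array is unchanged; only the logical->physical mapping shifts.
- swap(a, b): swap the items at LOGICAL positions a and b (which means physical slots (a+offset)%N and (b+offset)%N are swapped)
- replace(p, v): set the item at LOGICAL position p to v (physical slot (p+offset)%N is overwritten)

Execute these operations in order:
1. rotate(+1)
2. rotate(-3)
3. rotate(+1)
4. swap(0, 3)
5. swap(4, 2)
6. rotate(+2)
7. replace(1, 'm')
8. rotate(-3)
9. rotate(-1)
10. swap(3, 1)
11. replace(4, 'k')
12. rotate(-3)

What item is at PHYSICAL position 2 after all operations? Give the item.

Answer: m

Derivation:
After op 1 (rotate(+1)): offset=1, physical=[A,B,C,D,E,F], logical=[B,C,D,E,F,A]
After op 2 (rotate(-3)): offset=4, physical=[A,B,C,D,E,F], logical=[E,F,A,B,C,D]
After op 3 (rotate(+1)): offset=5, physical=[A,B,C,D,E,F], logical=[F,A,B,C,D,E]
After op 4 (swap(0, 3)): offset=5, physical=[A,B,F,D,E,C], logical=[C,A,B,F,D,E]
After op 5 (swap(4, 2)): offset=5, physical=[A,D,F,B,E,C], logical=[C,A,D,F,B,E]
After op 6 (rotate(+2)): offset=1, physical=[A,D,F,B,E,C], logical=[D,F,B,E,C,A]
After op 7 (replace(1, 'm')): offset=1, physical=[A,D,m,B,E,C], logical=[D,m,B,E,C,A]
After op 8 (rotate(-3)): offset=4, physical=[A,D,m,B,E,C], logical=[E,C,A,D,m,B]
After op 9 (rotate(-1)): offset=3, physical=[A,D,m,B,E,C], logical=[B,E,C,A,D,m]
After op 10 (swap(3, 1)): offset=3, physical=[E,D,m,B,A,C], logical=[B,A,C,E,D,m]
After op 11 (replace(4, 'k')): offset=3, physical=[E,k,m,B,A,C], logical=[B,A,C,E,k,m]
After op 12 (rotate(-3)): offset=0, physical=[E,k,m,B,A,C], logical=[E,k,m,B,A,C]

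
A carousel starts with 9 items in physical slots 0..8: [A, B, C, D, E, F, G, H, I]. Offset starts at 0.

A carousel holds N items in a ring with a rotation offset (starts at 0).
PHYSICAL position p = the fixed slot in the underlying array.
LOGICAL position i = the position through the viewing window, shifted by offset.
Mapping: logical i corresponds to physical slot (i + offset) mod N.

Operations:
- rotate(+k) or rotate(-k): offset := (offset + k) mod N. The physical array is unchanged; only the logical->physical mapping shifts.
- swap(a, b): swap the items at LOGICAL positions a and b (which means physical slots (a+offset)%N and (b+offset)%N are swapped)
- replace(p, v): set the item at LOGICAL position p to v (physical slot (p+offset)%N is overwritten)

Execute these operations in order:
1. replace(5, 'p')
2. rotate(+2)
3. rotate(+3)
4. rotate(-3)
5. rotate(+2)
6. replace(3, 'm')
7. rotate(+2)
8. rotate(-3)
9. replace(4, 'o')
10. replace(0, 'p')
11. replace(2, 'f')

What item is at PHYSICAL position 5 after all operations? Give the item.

Answer: f

Derivation:
After op 1 (replace(5, 'p')): offset=0, physical=[A,B,C,D,E,p,G,H,I], logical=[A,B,C,D,E,p,G,H,I]
After op 2 (rotate(+2)): offset=2, physical=[A,B,C,D,E,p,G,H,I], logical=[C,D,E,p,G,H,I,A,B]
After op 3 (rotate(+3)): offset=5, physical=[A,B,C,D,E,p,G,H,I], logical=[p,G,H,I,A,B,C,D,E]
After op 4 (rotate(-3)): offset=2, physical=[A,B,C,D,E,p,G,H,I], logical=[C,D,E,p,G,H,I,A,B]
After op 5 (rotate(+2)): offset=4, physical=[A,B,C,D,E,p,G,H,I], logical=[E,p,G,H,I,A,B,C,D]
After op 6 (replace(3, 'm')): offset=4, physical=[A,B,C,D,E,p,G,m,I], logical=[E,p,G,m,I,A,B,C,D]
After op 7 (rotate(+2)): offset=6, physical=[A,B,C,D,E,p,G,m,I], logical=[G,m,I,A,B,C,D,E,p]
After op 8 (rotate(-3)): offset=3, physical=[A,B,C,D,E,p,G,m,I], logical=[D,E,p,G,m,I,A,B,C]
After op 9 (replace(4, 'o')): offset=3, physical=[A,B,C,D,E,p,G,o,I], logical=[D,E,p,G,o,I,A,B,C]
After op 10 (replace(0, 'p')): offset=3, physical=[A,B,C,p,E,p,G,o,I], logical=[p,E,p,G,o,I,A,B,C]
After op 11 (replace(2, 'f')): offset=3, physical=[A,B,C,p,E,f,G,o,I], logical=[p,E,f,G,o,I,A,B,C]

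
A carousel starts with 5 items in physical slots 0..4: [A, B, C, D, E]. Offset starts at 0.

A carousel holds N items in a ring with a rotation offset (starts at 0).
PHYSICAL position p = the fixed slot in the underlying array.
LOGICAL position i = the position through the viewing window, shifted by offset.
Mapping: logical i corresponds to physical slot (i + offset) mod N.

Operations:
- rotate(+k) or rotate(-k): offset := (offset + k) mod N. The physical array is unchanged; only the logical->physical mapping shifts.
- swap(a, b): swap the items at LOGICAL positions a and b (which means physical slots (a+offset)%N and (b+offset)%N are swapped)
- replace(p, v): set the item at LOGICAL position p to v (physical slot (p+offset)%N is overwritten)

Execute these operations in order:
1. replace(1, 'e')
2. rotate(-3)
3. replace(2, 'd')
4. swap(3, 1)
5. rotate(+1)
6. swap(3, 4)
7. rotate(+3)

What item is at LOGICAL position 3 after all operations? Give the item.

Answer: d

Derivation:
After op 1 (replace(1, 'e')): offset=0, physical=[A,e,C,D,E], logical=[A,e,C,D,E]
After op 2 (rotate(-3)): offset=2, physical=[A,e,C,D,E], logical=[C,D,E,A,e]
After op 3 (replace(2, 'd')): offset=2, physical=[A,e,C,D,d], logical=[C,D,d,A,e]
After op 4 (swap(3, 1)): offset=2, physical=[D,e,C,A,d], logical=[C,A,d,D,e]
After op 5 (rotate(+1)): offset=3, physical=[D,e,C,A,d], logical=[A,d,D,e,C]
After op 6 (swap(3, 4)): offset=3, physical=[D,C,e,A,d], logical=[A,d,D,C,e]
After op 7 (rotate(+3)): offset=1, physical=[D,C,e,A,d], logical=[C,e,A,d,D]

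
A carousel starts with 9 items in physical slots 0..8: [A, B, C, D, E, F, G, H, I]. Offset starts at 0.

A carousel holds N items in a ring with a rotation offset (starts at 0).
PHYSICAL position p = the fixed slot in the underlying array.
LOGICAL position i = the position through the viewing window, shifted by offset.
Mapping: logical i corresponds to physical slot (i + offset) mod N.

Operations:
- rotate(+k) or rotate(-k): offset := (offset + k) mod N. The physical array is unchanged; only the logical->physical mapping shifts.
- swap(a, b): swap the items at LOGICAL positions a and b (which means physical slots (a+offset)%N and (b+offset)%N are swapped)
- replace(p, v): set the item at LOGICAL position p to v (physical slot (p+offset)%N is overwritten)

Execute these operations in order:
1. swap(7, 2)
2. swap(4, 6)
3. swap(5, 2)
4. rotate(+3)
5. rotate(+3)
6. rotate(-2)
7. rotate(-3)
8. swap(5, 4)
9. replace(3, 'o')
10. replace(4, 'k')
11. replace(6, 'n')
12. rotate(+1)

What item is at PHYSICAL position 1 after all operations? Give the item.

Answer: B

Derivation:
After op 1 (swap(7, 2)): offset=0, physical=[A,B,H,D,E,F,G,C,I], logical=[A,B,H,D,E,F,G,C,I]
After op 2 (swap(4, 6)): offset=0, physical=[A,B,H,D,G,F,E,C,I], logical=[A,B,H,D,G,F,E,C,I]
After op 3 (swap(5, 2)): offset=0, physical=[A,B,F,D,G,H,E,C,I], logical=[A,B,F,D,G,H,E,C,I]
After op 4 (rotate(+3)): offset=3, physical=[A,B,F,D,G,H,E,C,I], logical=[D,G,H,E,C,I,A,B,F]
After op 5 (rotate(+3)): offset=6, physical=[A,B,F,D,G,H,E,C,I], logical=[E,C,I,A,B,F,D,G,H]
After op 6 (rotate(-2)): offset=4, physical=[A,B,F,D,G,H,E,C,I], logical=[G,H,E,C,I,A,B,F,D]
After op 7 (rotate(-3)): offset=1, physical=[A,B,F,D,G,H,E,C,I], logical=[B,F,D,G,H,E,C,I,A]
After op 8 (swap(5, 4)): offset=1, physical=[A,B,F,D,G,E,H,C,I], logical=[B,F,D,G,E,H,C,I,A]
After op 9 (replace(3, 'o')): offset=1, physical=[A,B,F,D,o,E,H,C,I], logical=[B,F,D,o,E,H,C,I,A]
After op 10 (replace(4, 'k')): offset=1, physical=[A,B,F,D,o,k,H,C,I], logical=[B,F,D,o,k,H,C,I,A]
After op 11 (replace(6, 'n')): offset=1, physical=[A,B,F,D,o,k,H,n,I], logical=[B,F,D,o,k,H,n,I,A]
After op 12 (rotate(+1)): offset=2, physical=[A,B,F,D,o,k,H,n,I], logical=[F,D,o,k,H,n,I,A,B]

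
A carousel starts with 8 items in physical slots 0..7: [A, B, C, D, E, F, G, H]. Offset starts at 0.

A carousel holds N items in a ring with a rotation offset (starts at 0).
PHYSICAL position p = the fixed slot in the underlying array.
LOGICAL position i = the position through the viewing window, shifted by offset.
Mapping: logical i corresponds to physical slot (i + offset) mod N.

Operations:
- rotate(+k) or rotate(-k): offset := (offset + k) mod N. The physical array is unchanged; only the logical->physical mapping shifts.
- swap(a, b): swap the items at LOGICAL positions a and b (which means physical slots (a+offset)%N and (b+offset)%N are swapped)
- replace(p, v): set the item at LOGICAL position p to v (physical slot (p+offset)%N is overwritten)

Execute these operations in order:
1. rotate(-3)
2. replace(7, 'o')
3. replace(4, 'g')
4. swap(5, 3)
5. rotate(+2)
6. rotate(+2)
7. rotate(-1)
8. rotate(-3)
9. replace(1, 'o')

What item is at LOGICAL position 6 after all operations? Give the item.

Answer: D

Derivation:
After op 1 (rotate(-3)): offset=5, physical=[A,B,C,D,E,F,G,H], logical=[F,G,H,A,B,C,D,E]
After op 2 (replace(7, 'o')): offset=5, physical=[A,B,C,D,o,F,G,H], logical=[F,G,H,A,B,C,D,o]
After op 3 (replace(4, 'g')): offset=5, physical=[A,g,C,D,o,F,G,H], logical=[F,G,H,A,g,C,D,o]
After op 4 (swap(5, 3)): offset=5, physical=[C,g,A,D,o,F,G,H], logical=[F,G,H,C,g,A,D,o]
After op 5 (rotate(+2)): offset=7, physical=[C,g,A,D,o,F,G,H], logical=[H,C,g,A,D,o,F,G]
After op 6 (rotate(+2)): offset=1, physical=[C,g,A,D,o,F,G,H], logical=[g,A,D,o,F,G,H,C]
After op 7 (rotate(-1)): offset=0, physical=[C,g,A,D,o,F,G,H], logical=[C,g,A,D,o,F,G,H]
After op 8 (rotate(-3)): offset=5, physical=[C,g,A,D,o,F,G,H], logical=[F,G,H,C,g,A,D,o]
After op 9 (replace(1, 'o')): offset=5, physical=[C,g,A,D,o,F,o,H], logical=[F,o,H,C,g,A,D,o]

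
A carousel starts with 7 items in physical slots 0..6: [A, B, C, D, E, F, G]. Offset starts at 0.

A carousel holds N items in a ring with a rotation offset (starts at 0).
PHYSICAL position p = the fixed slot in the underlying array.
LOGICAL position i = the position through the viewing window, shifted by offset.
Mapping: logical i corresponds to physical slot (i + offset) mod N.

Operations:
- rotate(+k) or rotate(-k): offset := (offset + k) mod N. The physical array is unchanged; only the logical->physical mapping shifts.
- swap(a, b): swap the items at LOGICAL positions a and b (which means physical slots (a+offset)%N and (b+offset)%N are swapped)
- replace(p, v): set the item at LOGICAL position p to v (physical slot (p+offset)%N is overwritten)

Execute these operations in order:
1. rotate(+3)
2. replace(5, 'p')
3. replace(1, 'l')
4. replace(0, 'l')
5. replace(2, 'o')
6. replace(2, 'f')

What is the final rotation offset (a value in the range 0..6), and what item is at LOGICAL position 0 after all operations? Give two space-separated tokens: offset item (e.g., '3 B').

After op 1 (rotate(+3)): offset=3, physical=[A,B,C,D,E,F,G], logical=[D,E,F,G,A,B,C]
After op 2 (replace(5, 'p')): offset=3, physical=[A,p,C,D,E,F,G], logical=[D,E,F,G,A,p,C]
After op 3 (replace(1, 'l')): offset=3, physical=[A,p,C,D,l,F,G], logical=[D,l,F,G,A,p,C]
After op 4 (replace(0, 'l')): offset=3, physical=[A,p,C,l,l,F,G], logical=[l,l,F,G,A,p,C]
After op 5 (replace(2, 'o')): offset=3, physical=[A,p,C,l,l,o,G], logical=[l,l,o,G,A,p,C]
After op 6 (replace(2, 'f')): offset=3, physical=[A,p,C,l,l,f,G], logical=[l,l,f,G,A,p,C]

Answer: 3 l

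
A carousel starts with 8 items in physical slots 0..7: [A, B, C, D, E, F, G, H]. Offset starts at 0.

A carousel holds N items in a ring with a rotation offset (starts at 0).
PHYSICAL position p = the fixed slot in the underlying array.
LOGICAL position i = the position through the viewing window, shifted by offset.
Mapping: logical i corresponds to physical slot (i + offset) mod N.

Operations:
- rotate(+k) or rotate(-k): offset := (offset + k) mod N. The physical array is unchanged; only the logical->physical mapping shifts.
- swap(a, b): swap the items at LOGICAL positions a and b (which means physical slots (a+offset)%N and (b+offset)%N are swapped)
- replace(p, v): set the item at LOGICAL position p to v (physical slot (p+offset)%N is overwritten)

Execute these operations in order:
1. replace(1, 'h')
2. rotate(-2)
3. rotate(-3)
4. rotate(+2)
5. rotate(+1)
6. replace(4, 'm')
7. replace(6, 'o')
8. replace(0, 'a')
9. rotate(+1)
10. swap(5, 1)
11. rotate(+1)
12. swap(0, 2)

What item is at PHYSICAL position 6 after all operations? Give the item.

Answer: a

Derivation:
After op 1 (replace(1, 'h')): offset=0, physical=[A,h,C,D,E,F,G,H], logical=[A,h,C,D,E,F,G,H]
After op 2 (rotate(-2)): offset=6, physical=[A,h,C,D,E,F,G,H], logical=[G,H,A,h,C,D,E,F]
After op 3 (rotate(-3)): offset=3, physical=[A,h,C,D,E,F,G,H], logical=[D,E,F,G,H,A,h,C]
After op 4 (rotate(+2)): offset=5, physical=[A,h,C,D,E,F,G,H], logical=[F,G,H,A,h,C,D,E]
After op 5 (rotate(+1)): offset=6, physical=[A,h,C,D,E,F,G,H], logical=[G,H,A,h,C,D,E,F]
After op 6 (replace(4, 'm')): offset=6, physical=[A,h,m,D,E,F,G,H], logical=[G,H,A,h,m,D,E,F]
After op 7 (replace(6, 'o')): offset=6, physical=[A,h,m,D,o,F,G,H], logical=[G,H,A,h,m,D,o,F]
After op 8 (replace(0, 'a')): offset=6, physical=[A,h,m,D,o,F,a,H], logical=[a,H,A,h,m,D,o,F]
After op 9 (rotate(+1)): offset=7, physical=[A,h,m,D,o,F,a,H], logical=[H,A,h,m,D,o,F,a]
After op 10 (swap(5, 1)): offset=7, physical=[o,h,m,D,A,F,a,H], logical=[H,o,h,m,D,A,F,a]
After op 11 (rotate(+1)): offset=0, physical=[o,h,m,D,A,F,a,H], logical=[o,h,m,D,A,F,a,H]
After op 12 (swap(0, 2)): offset=0, physical=[m,h,o,D,A,F,a,H], logical=[m,h,o,D,A,F,a,H]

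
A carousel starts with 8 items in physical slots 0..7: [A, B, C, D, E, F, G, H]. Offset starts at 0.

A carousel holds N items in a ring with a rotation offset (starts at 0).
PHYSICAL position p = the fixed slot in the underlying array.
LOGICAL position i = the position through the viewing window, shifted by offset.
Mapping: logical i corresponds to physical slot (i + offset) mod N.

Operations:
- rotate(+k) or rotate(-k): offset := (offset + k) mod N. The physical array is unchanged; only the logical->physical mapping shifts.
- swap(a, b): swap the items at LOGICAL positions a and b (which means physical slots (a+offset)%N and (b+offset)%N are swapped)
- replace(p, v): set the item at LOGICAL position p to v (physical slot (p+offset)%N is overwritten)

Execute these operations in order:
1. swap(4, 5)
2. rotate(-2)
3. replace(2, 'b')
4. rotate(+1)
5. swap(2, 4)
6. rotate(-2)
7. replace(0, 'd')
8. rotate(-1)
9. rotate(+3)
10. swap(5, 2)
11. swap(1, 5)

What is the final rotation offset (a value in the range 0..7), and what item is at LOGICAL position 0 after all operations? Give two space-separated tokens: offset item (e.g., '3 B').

Answer: 7 H

Derivation:
After op 1 (swap(4, 5)): offset=0, physical=[A,B,C,D,F,E,G,H], logical=[A,B,C,D,F,E,G,H]
After op 2 (rotate(-2)): offset=6, physical=[A,B,C,D,F,E,G,H], logical=[G,H,A,B,C,D,F,E]
After op 3 (replace(2, 'b')): offset=6, physical=[b,B,C,D,F,E,G,H], logical=[G,H,b,B,C,D,F,E]
After op 4 (rotate(+1)): offset=7, physical=[b,B,C,D,F,E,G,H], logical=[H,b,B,C,D,F,E,G]
After op 5 (swap(2, 4)): offset=7, physical=[b,D,C,B,F,E,G,H], logical=[H,b,D,C,B,F,E,G]
After op 6 (rotate(-2)): offset=5, physical=[b,D,C,B,F,E,G,H], logical=[E,G,H,b,D,C,B,F]
After op 7 (replace(0, 'd')): offset=5, physical=[b,D,C,B,F,d,G,H], logical=[d,G,H,b,D,C,B,F]
After op 8 (rotate(-1)): offset=4, physical=[b,D,C,B,F,d,G,H], logical=[F,d,G,H,b,D,C,B]
After op 9 (rotate(+3)): offset=7, physical=[b,D,C,B,F,d,G,H], logical=[H,b,D,C,B,F,d,G]
After op 10 (swap(5, 2)): offset=7, physical=[b,F,C,B,D,d,G,H], logical=[H,b,F,C,B,D,d,G]
After op 11 (swap(1, 5)): offset=7, physical=[D,F,C,B,b,d,G,H], logical=[H,D,F,C,B,b,d,G]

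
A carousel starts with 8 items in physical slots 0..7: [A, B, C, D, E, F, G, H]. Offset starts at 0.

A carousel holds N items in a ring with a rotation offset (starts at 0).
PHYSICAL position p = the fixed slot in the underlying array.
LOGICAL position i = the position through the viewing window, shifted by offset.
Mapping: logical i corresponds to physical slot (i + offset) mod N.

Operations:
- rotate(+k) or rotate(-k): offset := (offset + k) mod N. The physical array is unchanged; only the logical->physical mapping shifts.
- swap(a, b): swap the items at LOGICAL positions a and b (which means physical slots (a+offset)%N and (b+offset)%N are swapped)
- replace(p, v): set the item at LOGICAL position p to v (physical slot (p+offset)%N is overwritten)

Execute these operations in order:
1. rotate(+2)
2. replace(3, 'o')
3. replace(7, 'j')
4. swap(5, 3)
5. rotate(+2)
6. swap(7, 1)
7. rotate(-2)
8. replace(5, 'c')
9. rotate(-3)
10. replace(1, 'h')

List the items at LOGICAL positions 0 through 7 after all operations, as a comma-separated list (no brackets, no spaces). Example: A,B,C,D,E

Answer: c,h,j,C,H,E,D,G

Derivation:
After op 1 (rotate(+2)): offset=2, physical=[A,B,C,D,E,F,G,H], logical=[C,D,E,F,G,H,A,B]
After op 2 (replace(3, 'o')): offset=2, physical=[A,B,C,D,E,o,G,H], logical=[C,D,E,o,G,H,A,B]
After op 3 (replace(7, 'j')): offset=2, physical=[A,j,C,D,E,o,G,H], logical=[C,D,E,o,G,H,A,j]
After op 4 (swap(5, 3)): offset=2, physical=[A,j,C,D,E,H,G,o], logical=[C,D,E,H,G,o,A,j]
After op 5 (rotate(+2)): offset=4, physical=[A,j,C,D,E,H,G,o], logical=[E,H,G,o,A,j,C,D]
After op 6 (swap(7, 1)): offset=4, physical=[A,j,C,H,E,D,G,o], logical=[E,D,G,o,A,j,C,H]
After op 7 (rotate(-2)): offset=2, physical=[A,j,C,H,E,D,G,o], logical=[C,H,E,D,G,o,A,j]
After op 8 (replace(5, 'c')): offset=2, physical=[A,j,C,H,E,D,G,c], logical=[C,H,E,D,G,c,A,j]
After op 9 (rotate(-3)): offset=7, physical=[A,j,C,H,E,D,G,c], logical=[c,A,j,C,H,E,D,G]
After op 10 (replace(1, 'h')): offset=7, physical=[h,j,C,H,E,D,G,c], logical=[c,h,j,C,H,E,D,G]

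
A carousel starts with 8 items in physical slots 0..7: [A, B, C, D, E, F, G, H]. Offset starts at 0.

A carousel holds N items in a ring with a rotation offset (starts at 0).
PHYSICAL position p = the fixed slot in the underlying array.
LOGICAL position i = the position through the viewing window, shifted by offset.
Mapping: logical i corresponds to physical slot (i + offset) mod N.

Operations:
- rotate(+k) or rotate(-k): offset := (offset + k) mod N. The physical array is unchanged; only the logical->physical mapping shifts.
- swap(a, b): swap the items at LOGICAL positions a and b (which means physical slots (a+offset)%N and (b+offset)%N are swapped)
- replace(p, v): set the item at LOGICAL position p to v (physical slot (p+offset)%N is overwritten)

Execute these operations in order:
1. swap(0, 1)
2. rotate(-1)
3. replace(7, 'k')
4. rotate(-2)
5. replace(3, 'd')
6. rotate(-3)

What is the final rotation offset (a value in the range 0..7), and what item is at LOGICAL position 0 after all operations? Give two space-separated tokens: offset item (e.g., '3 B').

After op 1 (swap(0, 1)): offset=0, physical=[B,A,C,D,E,F,G,H], logical=[B,A,C,D,E,F,G,H]
After op 2 (rotate(-1)): offset=7, physical=[B,A,C,D,E,F,G,H], logical=[H,B,A,C,D,E,F,G]
After op 3 (replace(7, 'k')): offset=7, physical=[B,A,C,D,E,F,k,H], logical=[H,B,A,C,D,E,F,k]
After op 4 (rotate(-2)): offset=5, physical=[B,A,C,D,E,F,k,H], logical=[F,k,H,B,A,C,D,E]
After op 5 (replace(3, 'd')): offset=5, physical=[d,A,C,D,E,F,k,H], logical=[F,k,H,d,A,C,D,E]
After op 6 (rotate(-3)): offset=2, physical=[d,A,C,D,E,F,k,H], logical=[C,D,E,F,k,H,d,A]

Answer: 2 C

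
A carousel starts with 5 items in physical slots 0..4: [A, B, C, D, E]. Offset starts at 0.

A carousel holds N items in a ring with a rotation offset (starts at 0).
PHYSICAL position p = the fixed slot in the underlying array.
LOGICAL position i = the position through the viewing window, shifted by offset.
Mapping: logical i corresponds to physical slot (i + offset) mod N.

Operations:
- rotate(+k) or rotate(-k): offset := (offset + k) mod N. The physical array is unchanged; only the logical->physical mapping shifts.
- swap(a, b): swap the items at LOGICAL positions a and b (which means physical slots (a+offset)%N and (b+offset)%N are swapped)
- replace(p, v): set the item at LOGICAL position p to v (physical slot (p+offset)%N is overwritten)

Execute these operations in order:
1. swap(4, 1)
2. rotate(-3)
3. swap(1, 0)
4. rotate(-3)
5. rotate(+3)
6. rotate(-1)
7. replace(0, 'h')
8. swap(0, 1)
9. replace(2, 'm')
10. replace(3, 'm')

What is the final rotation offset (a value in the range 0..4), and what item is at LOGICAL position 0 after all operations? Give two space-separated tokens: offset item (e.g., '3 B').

After op 1 (swap(4, 1)): offset=0, physical=[A,E,C,D,B], logical=[A,E,C,D,B]
After op 2 (rotate(-3)): offset=2, physical=[A,E,C,D,B], logical=[C,D,B,A,E]
After op 3 (swap(1, 0)): offset=2, physical=[A,E,D,C,B], logical=[D,C,B,A,E]
After op 4 (rotate(-3)): offset=4, physical=[A,E,D,C,B], logical=[B,A,E,D,C]
After op 5 (rotate(+3)): offset=2, physical=[A,E,D,C,B], logical=[D,C,B,A,E]
After op 6 (rotate(-1)): offset=1, physical=[A,E,D,C,B], logical=[E,D,C,B,A]
After op 7 (replace(0, 'h')): offset=1, physical=[A,h,D,C,B], logical=[h,D,C,B,A]
After op 8 (swap(0, 1)): offset=1, physical=[A,D,h,C,B], logical=[D,h,C,B,A]
After op 9 (replace(2, 'm')): offset=1, physical=[A,D,h,m,B], logical=[D,h,m,B,A]
After op 10 (replace(3, 'm')): offset=1, physical=[A,D,h,m,m], logical=[D,h,m,m,A]

Answer: 1 D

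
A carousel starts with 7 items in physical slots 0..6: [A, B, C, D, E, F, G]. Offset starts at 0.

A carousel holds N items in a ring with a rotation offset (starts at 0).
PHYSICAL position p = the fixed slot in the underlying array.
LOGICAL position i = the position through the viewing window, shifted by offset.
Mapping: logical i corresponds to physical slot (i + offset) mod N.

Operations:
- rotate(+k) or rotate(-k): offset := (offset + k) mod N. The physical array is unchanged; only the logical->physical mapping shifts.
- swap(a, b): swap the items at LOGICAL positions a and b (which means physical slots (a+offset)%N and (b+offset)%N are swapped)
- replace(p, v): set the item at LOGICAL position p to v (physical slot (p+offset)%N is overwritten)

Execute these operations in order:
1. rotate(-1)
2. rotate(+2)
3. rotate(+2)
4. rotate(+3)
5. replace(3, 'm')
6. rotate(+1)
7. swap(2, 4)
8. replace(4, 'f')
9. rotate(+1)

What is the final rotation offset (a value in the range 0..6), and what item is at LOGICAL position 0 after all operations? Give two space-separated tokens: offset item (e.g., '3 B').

Answer: 1 B

Derivation:
After op 1 (rotate(-1)): offset=6, physical=[A,B,C,D,E,F,G], logical=[G,A,B,C,D,E,F]
After op 2 (rotate(+2)): offset=1, physical=[A,B,C,D,E,F,G], logical=[B,C,D,E,F,G,A]
After op 3 (rotate(+2)): offset=3, physical=[A,B,C,D,E,F,G], logical=[D,E,F,G,A,B,C]
After op 4 (rotate(+3)): offset=6, physical=[A,B,C,D,E,F,G], logical=[G,A,B,C,D,E,F]
After op 5 (replace(3, 'm')): offset=6, physical=[A,B,m,D,E,F,G], logical=[G,A,B,m,D,E,F]
After op 6 (rotate(+1)): offset=0, physical=[A,B,m,D,E,F,G], logical=[A,B,m,D,E,F,G]
After op 7 (swap(2, 4)): offset=0, physical=[A,B,E,D,m,F,G], logical=[A,B,E,D,m,F,G]
After op 8 (replace(4, 'f')): offset=0, physical=[A,B,E,D,f,F,G], logical=[A,B,E,D,f,F,G]
After op 9 (rotate(+1)): offset=1, physical=[A,B,E,D,f,F,G], logical=[B,E,D,f,F,G,A]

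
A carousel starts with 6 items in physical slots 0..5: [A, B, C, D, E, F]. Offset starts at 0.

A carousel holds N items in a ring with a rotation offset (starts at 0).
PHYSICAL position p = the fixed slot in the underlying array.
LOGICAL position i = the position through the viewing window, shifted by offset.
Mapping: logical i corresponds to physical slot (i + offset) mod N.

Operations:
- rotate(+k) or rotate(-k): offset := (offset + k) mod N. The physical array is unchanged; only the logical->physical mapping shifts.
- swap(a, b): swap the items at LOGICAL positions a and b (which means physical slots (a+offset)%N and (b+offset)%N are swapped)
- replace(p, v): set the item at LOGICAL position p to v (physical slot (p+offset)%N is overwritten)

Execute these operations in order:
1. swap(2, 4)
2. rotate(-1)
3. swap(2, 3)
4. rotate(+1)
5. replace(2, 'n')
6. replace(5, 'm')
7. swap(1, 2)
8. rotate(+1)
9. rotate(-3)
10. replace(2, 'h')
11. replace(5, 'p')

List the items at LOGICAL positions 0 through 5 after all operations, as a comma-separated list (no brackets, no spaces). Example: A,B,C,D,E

After op 1 (swap(2, 4)): offset=0, physical=[A,B,E,D,C,F], logical=[A,B,E,D,C,F]
After op 2 (rotate(-1)): offset=5, physical=[A,B,E,D,C,F], logical=[F,A,B,E,D,C]
After op 3 (swap(2, 3)): offset=5, physical=[A,E,B,D,C,F], logical=[F,A,E,B,D,C]
After op 4 (rotate(+1)): offset=0, physical=[A,E,B,D,C,F], logical=[A,E,B,D,C,F]
After op 5 (replace(2, 'n')): offset=0, physical=[A,E,n,D,C,F], logical=[A,E,n,D,C,F]
After op 6 (replace(5, 'm')): offset=0, physical=[A,E,n,D,C,m], logical=[A,E,n,D,C,m]
After op 7 (swap(1, 2)): offset=0, physical=[A,n,E,D,C,m], logical=[A,n,E,D,C,m]
After op 8 (rotate(+1)): offset=1, physical=[A,n,E,D,C,m], logical=[n,E,D,C,m,A]
After op 9 (rotate(-3)): offset=4, physical=[A,n,E,D,C,m], logical=[C,m,A,n,E,D]
After op 10 (replace(2, 'h')): offset=4, physical=[h,n,E,D,C,m], logical=[C,m,h,n,E,D]
After op 11 (replace(5, 'p')): offset=4, physical=[h,n,E,p,C,m], logical=[C,m,h,n,E,p]

Answer: C,m,h,n,E,p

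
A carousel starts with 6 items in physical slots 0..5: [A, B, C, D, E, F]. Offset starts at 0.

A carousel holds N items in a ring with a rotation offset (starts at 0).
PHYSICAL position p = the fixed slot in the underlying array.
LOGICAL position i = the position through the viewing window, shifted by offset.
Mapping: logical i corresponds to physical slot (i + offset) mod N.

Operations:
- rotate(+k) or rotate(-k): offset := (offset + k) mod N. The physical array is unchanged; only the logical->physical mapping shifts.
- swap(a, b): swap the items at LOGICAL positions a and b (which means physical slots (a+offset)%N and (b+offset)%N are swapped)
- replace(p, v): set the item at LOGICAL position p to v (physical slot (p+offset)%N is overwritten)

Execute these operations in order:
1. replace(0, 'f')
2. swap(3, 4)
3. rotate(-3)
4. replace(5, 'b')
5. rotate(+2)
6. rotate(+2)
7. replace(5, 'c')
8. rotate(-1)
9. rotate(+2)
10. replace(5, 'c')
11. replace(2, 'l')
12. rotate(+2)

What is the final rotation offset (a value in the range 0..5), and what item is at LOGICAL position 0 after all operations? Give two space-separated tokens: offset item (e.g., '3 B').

After op 1 (replace(0, 'f')): offset=0, physical=[f,B,C,D,E,F], logical=[f,B,C,D,E,F]
After op 2 (swap(3, 4)): offset=0, physical=[f,B,C,E,D,F], logical=[f,B,C,E,D,F]
After op 3 (rotate(-3)): offset=3, physical=[f,B,C,E,D,F], logical=[E,D,F,f,B,C]
After op 4 (replace(5, 'b')): offset=3, physical=[f,B,b,E,D,F], logical=[E,D,F,f,B,b]
After op 5 (rotate(+2)): offset=5, physical=[f,B,b,E,D,F], logical=[F,f,B,b,E,D]
After op 6 (rotate(+2)): offset=1, physical=[f,B,b,E,D,F], logical=[B,b,E,D,F,f]
After op 7 (replace(5, 'c')): offset=1, physical=[c,B,b,E,D,F], logical=[B,b,E,D,F,c]
After op 8 (rotate(-1)): offset=0, physical=[c,B,b,E,D,F], logical=[c,B,b,E,D,F]
After op 9 (rotate(+2)): offset=2, physical=[c,B,b,E,D,F], logical=[b,E,D,F,c,B]
After op 10 (replace(5, 'c')): offset=2, physical=[c,c,b,E,D,F], logical=[b,E,D,F,c,c]
After op 11 (replace(2, 'l')): offset=2, physical=[c,c,b,E,l,F], logical=[b,E,l,F,c,c]
After op 12 (rotate(+2)): offset=4, physical=[c,c,b,E,l,F], logical=[l,F,c,c,b,E]

Answer: 4 l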